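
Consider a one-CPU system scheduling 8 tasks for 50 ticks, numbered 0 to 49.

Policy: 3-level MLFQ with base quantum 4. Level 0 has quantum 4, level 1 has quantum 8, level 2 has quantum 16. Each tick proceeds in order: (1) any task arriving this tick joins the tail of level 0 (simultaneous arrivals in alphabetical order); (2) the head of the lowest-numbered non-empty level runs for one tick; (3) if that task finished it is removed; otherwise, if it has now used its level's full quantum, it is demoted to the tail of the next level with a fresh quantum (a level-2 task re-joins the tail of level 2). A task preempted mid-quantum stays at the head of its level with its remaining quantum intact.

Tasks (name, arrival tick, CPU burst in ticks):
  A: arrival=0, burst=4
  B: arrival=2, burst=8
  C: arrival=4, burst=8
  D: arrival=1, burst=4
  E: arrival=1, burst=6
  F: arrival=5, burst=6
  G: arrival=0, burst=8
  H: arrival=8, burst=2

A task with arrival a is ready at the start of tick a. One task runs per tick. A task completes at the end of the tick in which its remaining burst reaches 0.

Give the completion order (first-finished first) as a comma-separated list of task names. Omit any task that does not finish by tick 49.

t=0: L0/L1/L2 = AG/-/- → run A
t=1: L0/L1/L2 = AGDE/-/- → run A
t=2: L0/L1/L2 = AGDEB/-/- → run A
t=3: L0/L1/L2 = AGDEB/-/- → run A
t=4: L0/L1/L2 = GDEBC/-/- → run G
t=5: L0/L1/L2 = GDEBCF/-/- → run G
t=6: L0/L1/L2 = GDEBCF/-/- → run G
t=7: L0/L1/L2 = GDEBCF/-/- → run G
t=8: L0/L1/L2 = DEBCFH/G/- → run D
t=9: L0/L1/L2 = DEBCFH/G/- → run D
t=10: L0/L1/L2 = DEBCFH/G/- → run D
t=11: L0/L1/L2 = DEBCFH/G/- → run D
t=12: L0/L1/L2 = EBCFH/G/- → run E
t=13: L0/L1/L2 = EBCFH/G/- → run E
t=14: L0/L1/L2 = EBCFH/G/- → run E
t=15: L0/L1/L2 = EBCFH/G/- → run E
t=16: L0/L1/L2 = BCFH/GE/- → run B
t=17: L0/L1/L2 = BCFH/GE/- → run B
t=18: L0/L1/L2 = BCFH/GE/- → run B
t=19: L0/L1/L2 = BCFH/GE/- → run B
t=20: L0/L1/L2 = CFH/GEB/- → run C
t=21: L0/L1/L2 = CFH/GEB/- → run C
t=22: L0/L1/L2 = CFH/GEB/- → run C
t=23: L0/L1/L2 = CFH/GEB/- → run C
t=24: L0/L1/L2 = FH/GEBC/- → run F
t=25: L0/L1/L2 = FH/GEBC/- → run F
t=26: L0/L1/L2 = FH/GEBC/- → run F
t=27: L0/L1/L2 = FH/GEBC/- → run F
t=28: L0/L1/L2 = H/GEBCF/- → run H
t=29: L0/L1/L2 = H/GEBCF/- → run H
t=30: L0/L1/L2 = -/GEBCF/- → run G
t=31: L0/L1/L2 = -/GEBCF/- → run G
t=32: L0/L1/L2 = -/GEBCF/- → run G
t=33: L0/L1/L2 = -/GEBCF/- → run G
t=34: L0/L1/L2 = -/EBCF/- → run E
t=35: L0/L1/L2 = -/EBCF/- → run E
t=36: L0/L1/L2 = -/BCF/- → run B
t=37: L0/L1/L2 = -/BCF/- → run B
t=38: L0/L1/L2 = -/BCF/- → run B
t=39: L0/L1/L2 = -/BCF/- → run B
t=40: L0/L1/L2 = -/CF/- → run C
t=41: L0/L1/L2 = -/CF/- → run C
t=42: L0/L1/L2 = -/CF/- → run C
t=43: L0/L1/L2 = -/CF/- → run C
t=44: L0/L1/L2 = -/F/- → run F
t=45: L0/L1/L2 = -/F/- → run F
t=46: (idle)
t=47: (idle)
t=48: (idle)
t=49: (idle)

completion order = A, D, H, G, E, B, C, F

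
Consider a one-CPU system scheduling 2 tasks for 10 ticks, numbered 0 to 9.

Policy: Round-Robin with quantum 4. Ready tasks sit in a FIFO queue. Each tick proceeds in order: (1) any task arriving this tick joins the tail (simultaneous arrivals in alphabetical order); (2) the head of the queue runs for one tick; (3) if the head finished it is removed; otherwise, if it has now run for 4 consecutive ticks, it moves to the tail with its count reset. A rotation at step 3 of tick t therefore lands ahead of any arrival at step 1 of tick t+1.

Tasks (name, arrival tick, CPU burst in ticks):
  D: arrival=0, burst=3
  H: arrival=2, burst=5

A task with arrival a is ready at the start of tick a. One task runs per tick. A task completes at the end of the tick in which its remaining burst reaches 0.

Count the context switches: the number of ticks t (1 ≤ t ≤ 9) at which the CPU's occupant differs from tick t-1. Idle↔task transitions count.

context switches = 2

t=0: queue=[D] q_used=0 → run D
t=1: queue=[D] q_used=1 → run D
t=2: queue=[D,H] q_used=2 → run D
t=3: queue=[H] q_used=0 → run H
t=4: queue=[H] q_used=1 → run H
t=5: queue=[H] q_used=2 → run H
t=6: queue=[H] q_used=3 → run H
t=7: queue=[H] q_used=0 → run H
t=8: (idle)
t=9: (idle)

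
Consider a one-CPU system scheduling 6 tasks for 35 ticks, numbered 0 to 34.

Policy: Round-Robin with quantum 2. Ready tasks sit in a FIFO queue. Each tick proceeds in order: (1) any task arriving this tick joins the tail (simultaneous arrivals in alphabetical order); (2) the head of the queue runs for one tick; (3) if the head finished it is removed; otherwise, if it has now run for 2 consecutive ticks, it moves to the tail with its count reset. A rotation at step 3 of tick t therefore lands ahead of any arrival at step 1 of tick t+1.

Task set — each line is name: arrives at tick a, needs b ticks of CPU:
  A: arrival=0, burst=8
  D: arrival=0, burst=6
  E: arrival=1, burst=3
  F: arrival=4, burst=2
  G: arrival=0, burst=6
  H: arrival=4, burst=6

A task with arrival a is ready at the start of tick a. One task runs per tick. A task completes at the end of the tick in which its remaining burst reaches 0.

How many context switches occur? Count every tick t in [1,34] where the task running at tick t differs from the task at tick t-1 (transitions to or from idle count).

t=0: queue=[A,D,G] q_used=0 → run A
t=1: queue=[A,D,G,E] q_used=1 → run A
t=2: queue=[D,G,E,A] q_used=0 → run D
t=3: queue=[D,G,E,A] q_used=1 → run D
t=4: queue=[G,E,A,D,F,H] q_used=0 → run G
t=5: queue=[G,E,A,D,F,H] q_used=1 → run G
t=6: queue=[E,A,D,F,H,G] q_used=0 → run E
t=7: queue=[E,A,D,F,H,G] q_used=1 → run E
t=8: queue=[A,D,F,H,G,E] q_used=0 → run A
t=9: queue=[A,D,F,H,G,E] q_used=1 → run A
t=10: queue=[D,F,H,G,E,A] q_used=0 → run D
t=11: queue=[D,F,H,G,E,A] q_used=1 → run D
t=12: queue=[F,H,G,E,A,D] q_used=0 → run F
t=13: queue=[F,H,G,E,A,D] q_used=1 → run F
t=14: queue=[H,G,E,A,D] q_used=0 → run H
t=15: queue=[H,G,E,A,D] q_used=1 → run H
t=16: queue=[G,E,A,D,H] q_used=0 → run G
t=17: queue=[G,E,A,D,H] q_used=1 → run G
t=18: queue=[E,A,D,H,G] q_used=0 → run E
t=19: queue=[A,D,H,G] q_used=0 → run A
t=20: queue=[A,D,H,G] q_used=1 → run A
t=21: queue=[D,H,G,A] q_used=0 → run D
t=22: queue=[D,H,G,A] q_used=1 → run D
t=23: queue=[H,G,A] q_used=0 → run H
t=24: queue=[H,G,A] q_used=1 → run H
t=25: queue=[G,A,H] q_used=0 → run G
t=26: queue=[G,A,H] q_used=1 → run G
t=27: queue=[A,H] q_used=0 → run A
t=28: queue=[A,H] q_used=1 → run A
t=29: queue=[H] q_used=0 → run H
t=30: queue=[H] q_used=1 → run H
t=31: (idle)
t=32: (idle)
t=33: (idle)
t=34: (idle)

context switches = 16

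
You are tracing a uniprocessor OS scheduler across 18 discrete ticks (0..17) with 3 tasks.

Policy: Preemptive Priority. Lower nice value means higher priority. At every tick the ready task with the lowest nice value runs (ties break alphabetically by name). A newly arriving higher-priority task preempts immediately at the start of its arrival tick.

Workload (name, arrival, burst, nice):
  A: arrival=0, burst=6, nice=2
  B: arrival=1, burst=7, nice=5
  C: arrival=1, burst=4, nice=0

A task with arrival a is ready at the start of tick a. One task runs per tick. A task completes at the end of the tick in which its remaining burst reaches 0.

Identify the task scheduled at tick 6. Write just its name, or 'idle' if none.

t=0: ready={A} → run A
t=1: ready={A,B,C} → run C
t=2: ready={A,B,C} → run C
t=3: ready={A,B,C} → run C
t=4: ready={A,B,C} → run C
t=5: ready={A,B} → run A
t=6: ready={A,B} → run A
t=7: ready={A,B} → run A
t=8: ready={A,B} → run A
t=9: ready={A,B} → run A
t=10: ready={B} → run B
t=11: ready={B} → run B
t=12: ready={B} → run B
t=13: ready={B} → run B
t=14: ready={B} → run B
t=15: ready={B} → run B
t=16: ready={B} → run B
t=17: (idle)

running at tick 6 = A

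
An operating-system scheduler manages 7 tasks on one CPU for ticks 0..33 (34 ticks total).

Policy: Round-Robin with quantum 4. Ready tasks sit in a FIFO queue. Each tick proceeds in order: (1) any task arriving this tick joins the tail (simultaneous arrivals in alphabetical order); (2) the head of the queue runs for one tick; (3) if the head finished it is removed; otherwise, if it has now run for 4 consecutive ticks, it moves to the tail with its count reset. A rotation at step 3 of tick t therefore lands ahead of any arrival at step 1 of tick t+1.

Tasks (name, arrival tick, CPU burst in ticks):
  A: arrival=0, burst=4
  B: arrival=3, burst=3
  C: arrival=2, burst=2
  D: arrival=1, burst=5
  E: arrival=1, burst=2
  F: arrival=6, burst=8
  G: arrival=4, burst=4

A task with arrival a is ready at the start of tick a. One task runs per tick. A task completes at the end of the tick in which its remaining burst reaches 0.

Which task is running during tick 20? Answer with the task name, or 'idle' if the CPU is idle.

t=0: queue=[A] q_used=0 → run A
t=1: queue=[A,D,E] q_used=1 → run A
t=2: queue=[A,D,E,C] q_used=2 → run A
t=3: queue=[A,D,E,C,B] q_used=3 → run A
t=4: queue=[D,E,C,B,G] q_used=0 → run D
t=5: queue=[D,E,C,B,G] q_used=1 → run D
t=6: queue=[D,E,C,B,G,F] q_used=2 → run D
t=7: queue=[D,E,C,B,G,F] q_used=3 → run D
t=8: queue=[E,C,B,G,F,D] q_used=0 → run E
t=9: queue=[E,C,B,G,F,D] q_used=1 → run E
t=10: queue=[C,B,G,F,D] q_used=0 → run C
t=11: queue=[C,B,G,F,D] q_used=1 → run C
t=12: queue=[B,G,F,D] q_used=0 → run B
t=13: queue=[B,G,F,D] q_used=1 → run B
t=14: queue=[B,G,F,D] q_used=2 → run B
t=15: queue=[G,F,D] q_used=0 → run G
t=16: queue=[G,F,D] q_used=1 → run G
t=17: queue=[G,F,D] q_used=2 → run G
t=18: queue=[G,F,D] q_used=3 → run G
t=19: queue=[F,D] q_used=0 → run F
t=20: queue=[F,D] q_used=1 → run F
t=21: queue=[F,D] q_used=2 → run F
t=22: queue=[F,D] q_used=3 → run F
t=23: queue=[D,F] q_used=0 → run D
t=24: queue=[F] q_used=0 → run F
t=25: queue=[F] q_used=1 → run F
t=26: queue=[F] q_used=2 → run F
t=27: queue=[F] q_used=3 → run F
t=28: (idle)
t=29: (idle)
t=30: (idle)
t=31: (idle)
t=32: (idle)
t=33: (idle)

running at tick 20 = F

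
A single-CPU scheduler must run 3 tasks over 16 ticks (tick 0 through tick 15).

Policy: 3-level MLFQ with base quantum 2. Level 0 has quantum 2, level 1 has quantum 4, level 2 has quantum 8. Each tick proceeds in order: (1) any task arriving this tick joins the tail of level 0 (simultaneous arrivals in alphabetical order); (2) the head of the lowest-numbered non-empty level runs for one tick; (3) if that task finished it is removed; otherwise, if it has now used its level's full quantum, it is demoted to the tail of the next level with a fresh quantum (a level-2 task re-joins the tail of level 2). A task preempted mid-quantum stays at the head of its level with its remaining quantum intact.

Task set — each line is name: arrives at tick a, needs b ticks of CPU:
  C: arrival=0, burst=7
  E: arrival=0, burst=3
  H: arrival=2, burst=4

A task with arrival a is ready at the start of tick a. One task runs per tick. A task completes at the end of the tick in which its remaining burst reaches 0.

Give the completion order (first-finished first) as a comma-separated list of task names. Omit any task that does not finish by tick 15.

completion order = E, H, C

t=0: L0/L1/L2 = CE/-/- → run C
t=1: L0/L1/L2 = CE/-/- → run C
t=2: L0/L1/L2 = EH/C/- → run E
t=3: L0/L1/L2 = EH/C/- → run E
t=4: L0/L1/L2 = H/CE/- → run H
t=5: L0/L1/L2 = H/CE/- → run H
t=6: L0/L1/L2 = -/CEH/- → run C
t=7: L0/L1/L2 = -/CEH/- → run C
t=8: L0/L1/L2 = -/CEH/- → run C
t=9: L0/L1/L2 = -/CEH/- → run C
t=10: L0/L1/L2 = -/EH/C → run E
t=11: L0/L1/L2 = -/H/C → run H
t=12: L0/L1/L2 = -/H/C → run H
t=13: L0/L1/L2 = -/-/C → run C
t=14: (idle)
t=15: (idle)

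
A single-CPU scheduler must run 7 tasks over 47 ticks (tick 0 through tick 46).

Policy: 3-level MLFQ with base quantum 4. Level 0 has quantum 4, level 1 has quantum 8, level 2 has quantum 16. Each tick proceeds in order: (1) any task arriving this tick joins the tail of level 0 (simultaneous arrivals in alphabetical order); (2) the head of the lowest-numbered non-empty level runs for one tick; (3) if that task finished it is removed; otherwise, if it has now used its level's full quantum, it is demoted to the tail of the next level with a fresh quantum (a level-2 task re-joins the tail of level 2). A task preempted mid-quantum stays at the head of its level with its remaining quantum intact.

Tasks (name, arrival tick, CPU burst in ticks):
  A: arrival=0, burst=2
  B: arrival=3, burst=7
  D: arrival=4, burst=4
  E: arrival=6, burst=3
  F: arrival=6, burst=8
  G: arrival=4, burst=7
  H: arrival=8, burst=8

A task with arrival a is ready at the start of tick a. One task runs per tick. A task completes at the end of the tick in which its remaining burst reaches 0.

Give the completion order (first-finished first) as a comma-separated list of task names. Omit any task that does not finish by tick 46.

t=0: L0/L1/L2 = A/-/- → run A
t=1: L0/L1/L2 = A/-/- → run A
t=2: (idle)
t=3: L0/L1/L2 = B/-/- → run B
t=4: L0/L1/L2 = BDG/-/- → run B
t=5: L0/L1/L2 = BDG/-/- → run B
t=6: L0/L1/L2 = BDGEF/-/- → run B
t=7: L0/L1/L2 = DGEF/B/- → run D
t=8: L0/L1/L2 = DGEFH/B/- → run D
t=9: L0/L1/L2 = DGEFH/B/- → run D
t=10: L0/L1/L2 = DGEFH/B/- → run D
t=11: L0/L1/L2 = GEFH/B/- → run G
t=12: L0/L1/L2 = GEFH/B/- → run G
t=13: L0/L1/L2 = GEFH/B/- → run G
t=14: L0/L1/L2 = GEFH/B/- → run G
t=15: L0/L1/L2 = EFH/BG/- → run E
t=16: L0/L1/L2 = EFH/BG/- → run E
t=17: L0/L1/L2 = EFH/BG/- → run E
t=18: L0/L1/L2 = FH/BG/- → run F
t=19: L0/L1/L2 = FH/BG/- → run F
t=20: L0/L1/L2 = FH/BG/- → run F
t=21: L0/L1/L2 = FH/BG/- → run F
t=22: L0/L1/L2 = H/BGF/- → run H
t=23: L0/L1/L2 = H/BGF/- → run H
t=24: L0/L1/L2 = H/BGF/- → run H
t=25: L0/L1/L2 = H/BGF/- → run H
t=26: L0/L1/L2 = -/BGFH/- → run B
t=27: L0/L1/L2 = -/BGFH/- → run B
t=28: L0/L1/L2 = -/BGFH/- → run B
t=29: L0/L1/L2 = -/GFH/- → run G
t=30: L0/L1/L2 = -/GFH/- → run G
t=31: L0/L1/L2 = -/GFH/- → run G
t=32: L0/L1/L2 = -/FH/- → run F
t=33: L0/L1/L2 = -/FH/- → run F
t=34: L0/L1/L2 = -/FH/- → run F
t=35: L0/L1/L2 = -/FH/- → run F
t=36: L0/L1/L2 = -/H/- → run H
t=37: L0/L1/L2 = -/H/- → run H
t=38: L0/L1/L2 = -/H/- → run H
t=39: L0/L1/L2 = -/H/- → run H
t=40: (idle)
t=41: (idle)
t=42: (idle)
t=43: (idle)
t=44: (idle)
t=45: (idle)
t=46: (idle)

completion order = A, D, E, B, G, F, H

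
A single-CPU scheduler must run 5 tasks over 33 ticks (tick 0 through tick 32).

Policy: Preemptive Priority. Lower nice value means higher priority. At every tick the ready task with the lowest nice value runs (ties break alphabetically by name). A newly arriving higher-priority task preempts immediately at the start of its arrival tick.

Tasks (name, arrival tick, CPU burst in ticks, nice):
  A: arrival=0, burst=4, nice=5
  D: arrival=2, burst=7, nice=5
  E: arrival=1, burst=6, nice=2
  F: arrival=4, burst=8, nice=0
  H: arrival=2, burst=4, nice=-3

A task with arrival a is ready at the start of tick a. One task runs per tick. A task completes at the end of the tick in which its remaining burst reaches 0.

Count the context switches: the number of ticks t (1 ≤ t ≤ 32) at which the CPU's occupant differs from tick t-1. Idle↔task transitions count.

context switches = 7

t=0: ready={A} → run A
t=1: ready={A,E} → run E
t=2: ready={A,D,E,H} → run H
t=3: ready={A,D,E,H} → run H
t=4: ready={A,D,E,F,H} → run H
t=5: ready={A,D,E,F,H} → run H
t=6: ready={A,D,E,F} → run F
t=7: ready={A,D,E,F} → run F
t=8: ready={A,D,E,F} → run F
t=9: ready={A,D,E,F} → run F
t=10: ready={A,D,E,F} → run F
t=11: ready={A,D,E,F} → run F
t=12: ready={A,D,E,F} → run F
t=13: ready={A,D,E,F} → run F
t=14: ready={A,D,E} → run E
t=15: ready={A,D,E} → run E
t=16: ready={A,D,E} → run E
t=17: ready={A,D,E} → run E
t=18: ready={A,D,E} → run E
t=19: ready={A,D} → run A
t=20: ready={A,D} → run A
t=21: ready={A,D} → run A
t=22: ready={D} → run D
t=23: ready={D} → run D
t=24: ready={D} → run D
t=25: ready={D} → run D
t=26: ready={D} → run D
t=27: ready={D} → run D
t=28: ready={D} → run D
t=29: (idle)
t=30: (idle)
t=31: (idle)
t=32: (idle)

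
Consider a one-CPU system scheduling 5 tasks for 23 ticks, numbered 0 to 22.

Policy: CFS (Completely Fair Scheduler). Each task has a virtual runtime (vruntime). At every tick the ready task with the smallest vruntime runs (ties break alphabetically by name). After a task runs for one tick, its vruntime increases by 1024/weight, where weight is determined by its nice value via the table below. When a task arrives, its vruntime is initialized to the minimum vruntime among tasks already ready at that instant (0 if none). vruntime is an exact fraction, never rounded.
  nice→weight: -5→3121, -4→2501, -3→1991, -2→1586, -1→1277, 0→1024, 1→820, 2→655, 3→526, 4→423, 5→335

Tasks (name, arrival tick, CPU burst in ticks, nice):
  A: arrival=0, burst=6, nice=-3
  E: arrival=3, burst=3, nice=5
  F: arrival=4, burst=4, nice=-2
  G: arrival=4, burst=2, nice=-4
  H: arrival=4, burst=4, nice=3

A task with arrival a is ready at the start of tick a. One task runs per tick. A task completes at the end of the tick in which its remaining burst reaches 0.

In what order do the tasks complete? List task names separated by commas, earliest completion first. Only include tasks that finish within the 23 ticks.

t=0: vr[A=0] → run A
t=1: vr[A=1024/1991] → run A
t=2: vr[A=2048/1991] → run A
t=3: vr[A=3072/1991 E=3072/1991] → run A
t=4: vr[A=4096/1991 E=3072/1991 F=3072/1991 G=3072/1991 H=3072/1991] → run E
t=5: vr[A=4096/1991 E=3067904/666985 F=3072/1991 G=3072/1991 H=3072/1991] → run F
t=6: vr[A=4096/1991 E=3067904/666985 F=3455488/1578863 G=3072/1991 H=3072/1991] → run G
t=7: vr[A=4096/1991 E=3067904/666985 F=3455488/1578863 G=9721856/4979491 H=3072/1991] → run H
t=8: vr[A=4096/1991 E=3067904/666985 F=3455488/1578863 G=9721856/4979491 H=1827328/523633] → run G
t=9: vr[A=4096/1991 E=3067904/666985 F=3455488/1578863 H=1827328/523633] → run A
t=10: vr[A=5120/1991 E=3067904/666985 F=3455488/1578863 H=1827328/523633] → run F
t=11: vr[A=5120/1991 E=3067904/666985 F=4474880/1578863 H=1827328/523633] → run A
t=12: vr[E=3067904/666985 F=4474880/1578863 H=1827328/523633] → run F
t=13: vr[E=3067904/666985 F=5494272/1578863 H=1827328/523633] → run F
t=14: vr[E=3067904/666985 H=1827328/523633] → run H
t=15: vr[E=3067904/666985 H=2846720/523633] → run E
t=16: vr[E=5106688/666985 H=2846720/523633] → run H
t=17: vr[E=5106688/666985 H=3866112/523633] → run H
t=18: vr[E=5106688/666985] → run E
t=19: (idle)
t=20: (idle)
t=21: (idle)
t=22: (idle)

completion order = G, A, F, H, E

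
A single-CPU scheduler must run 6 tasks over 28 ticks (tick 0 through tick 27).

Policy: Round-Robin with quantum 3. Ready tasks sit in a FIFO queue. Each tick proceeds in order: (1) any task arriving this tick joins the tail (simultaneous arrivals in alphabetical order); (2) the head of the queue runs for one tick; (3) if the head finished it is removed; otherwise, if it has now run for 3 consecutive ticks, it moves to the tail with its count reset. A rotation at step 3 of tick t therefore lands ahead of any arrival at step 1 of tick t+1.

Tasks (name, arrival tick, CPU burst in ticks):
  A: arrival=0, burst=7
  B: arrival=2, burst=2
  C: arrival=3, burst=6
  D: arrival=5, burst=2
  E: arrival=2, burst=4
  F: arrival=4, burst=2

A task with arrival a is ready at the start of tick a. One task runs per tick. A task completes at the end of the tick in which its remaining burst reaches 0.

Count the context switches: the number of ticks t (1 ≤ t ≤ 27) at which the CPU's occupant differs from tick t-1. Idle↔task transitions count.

t=0: queue=[A] q_used=0 → run A
t=1: queue=[A] q_used=1 → run A
t=2: queue=[A,B,E] q_used=2 → run A
t=3: queue=[B,E,A,C] q_used=0 → run B
t=4: queue=[B,E,A,C,F] q_used=1 → run B
t=5: queue=[E,A,C,F,D] q_used=0 → run E
t=6: queue=[E,A,C,F,D] q_used=1 → run E
t=7: queue=[E,A,C,F,D] q_used=2 → run E
t=8: queue=[A,C,F,D,E] q_used=0 → run A
t=9: queue=[A,C,F,D,E] q_used=1 → run A
t=10: queue=[A,C,F,D,E] q_used=2 → run A
t=11: queue=[C,F,D,E,A] q_used=0 → run C
t=12: queue=[C,F,D,E,A] q_used=1 → run C
t=13: queue=[C,F,D,E,A] q_used=2 → run C
t=14: queue=[F,D,E,A,C] q_used=0 → run F
t=15: queue=[F,D,E,A,C] q_used=1 → run F
t=16: queue=[D,E,A,C] q_used=0 → run D
t=17: queue=[D,E,A,C] q_used=1 → run D
t=18: queue=[E,A,C] q_used=0 → run E
t=19: queue=[A,C] q_used=0 → run A
t=20: queue=[C] q_used=0 → run C
t=21: queue=[C] q_used=1 → run C
t=22: queue=[C] q_used=2 → run C
t=23: (idle)
t=24: (idle)
t=25: (idle)
t=26: (idle)
t=27: (idle)

context switches = 10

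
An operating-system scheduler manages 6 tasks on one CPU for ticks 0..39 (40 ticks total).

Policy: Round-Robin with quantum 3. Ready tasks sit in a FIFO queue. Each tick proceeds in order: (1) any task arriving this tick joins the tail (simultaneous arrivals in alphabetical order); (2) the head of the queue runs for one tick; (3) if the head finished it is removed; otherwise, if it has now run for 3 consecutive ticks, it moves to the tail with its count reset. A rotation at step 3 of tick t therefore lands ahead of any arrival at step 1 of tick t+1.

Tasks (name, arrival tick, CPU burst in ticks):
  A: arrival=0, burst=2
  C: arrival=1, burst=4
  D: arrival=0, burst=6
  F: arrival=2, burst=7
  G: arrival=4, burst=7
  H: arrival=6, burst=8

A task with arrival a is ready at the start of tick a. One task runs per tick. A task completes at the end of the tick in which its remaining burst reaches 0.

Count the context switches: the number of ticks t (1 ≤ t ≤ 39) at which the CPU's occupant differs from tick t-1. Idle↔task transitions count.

t=0: queue=[A,D] q_used=0 → run A
t=1: queue=[A,D,C] q_used=1 → run A
t=2: queue=[D,C,F] q_used=0 → run D
t=3: queue=[D,C,F] q_used=1 → run D
t=4: queue=[D,C,F,G] q_used=2 → run D
t=5: queue=[C,F,G,D] q_used=0 → run C
t=6: queue=[C,F,G,D,H] q_used=1 → run C
t=7: queue=[C,F,G,D,H] q_used=2 → run C
t=8: queue=[F,G,D,H,C] q_used=0 → run F
t=9: queue=[F,G,D,H,C] q_used=1 → run F
t=10: queue=[F,G,D,H,C] q_used=2 → run F
t=11: queue=[G,D,H,C,F] q_used=0 → run G
t=12: queue=[G,D,H,C,F] q_used=1 → run G
t=13: queue=[G,D,H,C,F] q_used=2 → run G
t=14: queue=[D,H,C,F,G] q_used=0 → run D
t=15: queue=[D,H,C,F,G] q_used=1 → run D
t=16: queue=[D,H,C,F,G] q_used=2 → run D
t=17: queue=[H,C,F,G] q_used=0 → run H
t=18: queue=[H,C,F,G] q_used=1 → run H
t=19: queue=[H,C,F,G] q_used=2 → run H
t=20: queue=[C,F,G,H] q_used=0 → run C
t=21: queue=[F,G,H] q_used=0 → run F
t=22: queue=[F,G,H] q_used=1 → run F
t=23: queue=[F,G,H] q_used=2 → run F
t=24: queue=[G,H,F] q_used=0 → run G
t=25: queue=[G,H,F] q_used=1 → run G
t=26: queue=[G,H,F] q_used=2 → run G
t=27: queue=[H,F,G] q_used=0 → run H
t=28: queue=[H,F,G] q_used=1 → run H
t=29: queue=[H,F,G] q_used=2 → run H
t=30: queue=[F,G,H] q_used=0 → run F
t=31: queue=[G,H] q_used=0 → run G
t=32: queue=[H] q_used=0 → run H
t=33: queue=[H] q_used=1 → run H
t=34: (idle)
t=35: (idle)
t=36: (idle)
t=37: (idle)
t=38: (idle)
t=39: (idle)

context switches = 14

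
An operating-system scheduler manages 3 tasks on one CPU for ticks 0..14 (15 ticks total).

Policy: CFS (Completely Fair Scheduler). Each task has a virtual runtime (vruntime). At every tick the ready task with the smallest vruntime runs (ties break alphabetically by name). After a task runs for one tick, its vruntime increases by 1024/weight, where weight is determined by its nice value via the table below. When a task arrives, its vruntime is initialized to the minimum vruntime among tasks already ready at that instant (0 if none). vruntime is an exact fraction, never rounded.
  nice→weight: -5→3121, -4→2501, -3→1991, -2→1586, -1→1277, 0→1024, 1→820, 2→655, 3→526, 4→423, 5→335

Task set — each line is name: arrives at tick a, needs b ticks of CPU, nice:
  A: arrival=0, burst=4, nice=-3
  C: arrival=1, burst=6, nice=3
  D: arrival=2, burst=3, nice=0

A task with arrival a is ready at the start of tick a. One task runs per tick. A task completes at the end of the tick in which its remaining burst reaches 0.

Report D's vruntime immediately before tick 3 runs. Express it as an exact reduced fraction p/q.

t=0: vr[A=0] → run A
t=1: vr[A=1024/1991 C=1024/1991] → run A
t=2: vr[A=2048/1991 C=1024/1991 D=1024/1991] → run C
t=3: vr[A=2048/1991 C=1288704/523633 D=1024/1991] → run D
t=4: vr[A=2048/1991 C=1288704/523633 D=3015/1991] → run A
t=5: vr[A=3072/1991 C=1288704/523633 D=3015/1991] → run D
t=6: vr[A=3072/1991 C=1288704/523633 D=5006/1991] → run A
t=7: vr[C=1288704/523633 D=5006/1991] → run C
t=8: vr[C=2308096/523633 D=5006/1991] → run D
t=9: vr[C=2308096/523633] → run C
t=10: vr[C=3327488/523633] → run C
t=11: vr[C=4346880/523633] → run C
t=12: vr[C=5366272/523633] → run C
t=13: (idle)
t=14: (idle)

vruntime(D, start of tick 3) = 1024/1991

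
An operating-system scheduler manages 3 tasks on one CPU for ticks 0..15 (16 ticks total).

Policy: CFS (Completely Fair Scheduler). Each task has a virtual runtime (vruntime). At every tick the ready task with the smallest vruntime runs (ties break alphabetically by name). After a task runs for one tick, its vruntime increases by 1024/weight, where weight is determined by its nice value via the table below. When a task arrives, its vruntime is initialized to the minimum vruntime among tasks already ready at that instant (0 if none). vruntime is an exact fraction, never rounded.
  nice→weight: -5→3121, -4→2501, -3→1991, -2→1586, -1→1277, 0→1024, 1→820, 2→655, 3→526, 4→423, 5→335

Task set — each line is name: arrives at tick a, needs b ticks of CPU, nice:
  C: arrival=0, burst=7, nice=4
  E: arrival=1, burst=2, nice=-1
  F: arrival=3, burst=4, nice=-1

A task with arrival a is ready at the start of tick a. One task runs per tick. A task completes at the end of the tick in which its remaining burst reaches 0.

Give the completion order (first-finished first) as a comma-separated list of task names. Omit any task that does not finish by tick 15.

t=0: vr[C=0] → run C
t=1: vr[C=1024/423 E=1024/423] → run C
t=2: vr[C=2048/423 E=1024/423] → run E
t=3: vr[C=2048/423 E=1740800/540171 F=1740800/540171] → run E
t=4: vr[C=2048/423 F=1740800/540171] → run F
t=5: vr[C=2048/423 F=2173952/540171] → run F
t=6: vr[C=2048/423 F=2607104/540171] → run F
t=7: vr[C=2048/423 F=3040256/540171] → run C
t=8: vr[C=1024/141 F=3040256/540171] → run F
t=9: vr[C=1024/141] → run C
t=10: vr[C=4096/423] → run C
t=11: vr[C=5120/423] → run C
t=12: vr[C=2048/141] → run C
t=13: (idle)
t=14: (idle)
t=15: (idle)

completion order = E, F, C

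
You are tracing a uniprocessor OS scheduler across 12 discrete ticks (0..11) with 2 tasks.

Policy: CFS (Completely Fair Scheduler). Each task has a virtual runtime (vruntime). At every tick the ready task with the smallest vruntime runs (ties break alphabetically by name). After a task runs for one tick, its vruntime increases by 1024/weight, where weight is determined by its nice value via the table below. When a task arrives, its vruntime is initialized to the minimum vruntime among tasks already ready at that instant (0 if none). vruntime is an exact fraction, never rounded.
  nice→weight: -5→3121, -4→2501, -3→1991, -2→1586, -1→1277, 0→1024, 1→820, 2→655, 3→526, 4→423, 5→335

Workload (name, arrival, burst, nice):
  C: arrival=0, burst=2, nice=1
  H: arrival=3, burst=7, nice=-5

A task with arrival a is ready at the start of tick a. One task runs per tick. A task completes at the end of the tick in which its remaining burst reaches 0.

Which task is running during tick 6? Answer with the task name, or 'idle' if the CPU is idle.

t=0: vr[C=0] → run C
t=1: vr[C=256/205] → run C
t=2: (idle)
t=3: vr[H=0] → run H
t=4: vr[H=1024/3121] → run H
t=5: vr[H=2048/3121] → run H
t=6: vr[H=3072/3121] → run H
t=7: vr[H=4096/3121] → run H
t=8: vr[H=5120/3121] → run H
t=9: vr[H=6144/3121] → run H
t=10: (idle)
t=11: (idle)

running at tick 6 = H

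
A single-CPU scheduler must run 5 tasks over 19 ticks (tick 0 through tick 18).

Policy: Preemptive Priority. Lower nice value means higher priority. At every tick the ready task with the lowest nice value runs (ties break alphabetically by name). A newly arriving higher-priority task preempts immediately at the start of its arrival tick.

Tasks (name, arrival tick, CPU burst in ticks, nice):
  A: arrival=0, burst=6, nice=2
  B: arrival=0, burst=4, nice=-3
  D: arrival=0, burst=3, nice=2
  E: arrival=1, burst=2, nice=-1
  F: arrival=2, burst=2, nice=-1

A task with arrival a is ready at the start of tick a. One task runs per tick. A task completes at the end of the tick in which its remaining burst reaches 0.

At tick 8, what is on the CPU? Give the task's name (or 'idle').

t=0: ready={A,B,D} → run B
t=1: ready={A,B,D,E} → run B
t=2: ready={A,B,D,E,F} → run B
t=3: ready={A,B,D,E,F} → run B
t=4: ready={A,D,E,F} → run E
t=5: ready={A,D,E,F} → run E
t=6: ready={A,D,F} → run F
t=7: ready={A,D,F} → run F
t=8: ready={A,D} → run A
t=9: ready={A,D} → run A
t=10: ready={A,D} → run A
t=11: ready={A,D} → run A
t=12: ready={A,D} → run A
t=13: ready={A,D} → run A
t=14: ready={D} → run D
t=15: ready={D} → run D
t=16: ready={D} → run D
t=17: (idle)
t=18: (idle)

running at tick 8 = A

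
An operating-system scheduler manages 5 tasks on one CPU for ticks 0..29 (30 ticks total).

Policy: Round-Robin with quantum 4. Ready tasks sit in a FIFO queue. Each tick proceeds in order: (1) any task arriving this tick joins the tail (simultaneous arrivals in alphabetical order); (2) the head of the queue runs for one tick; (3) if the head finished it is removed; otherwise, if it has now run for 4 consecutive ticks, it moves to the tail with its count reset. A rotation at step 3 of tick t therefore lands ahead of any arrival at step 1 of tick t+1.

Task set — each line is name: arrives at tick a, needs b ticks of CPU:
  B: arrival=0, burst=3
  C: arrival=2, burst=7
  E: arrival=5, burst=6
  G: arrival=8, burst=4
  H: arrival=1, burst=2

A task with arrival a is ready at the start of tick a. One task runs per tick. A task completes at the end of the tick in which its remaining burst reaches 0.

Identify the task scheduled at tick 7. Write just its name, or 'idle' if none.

running at tick 7 = C

t=0: queue=[B] q_used=0 → run B
t=1: queue=[B,H] q_used=1 → run B
t=2: queue=[B,H,C] q_used=2 → run B
t=3: queue=[H,C] q_used=0 → run H
t=4: queue=[H,C] q_used=1 → run H
t=5: queue=[C,E] q_used=0 → run C
t=6: queue=[C,E] q_used=1 → run C
t=7: queue=[C,E] q_used=2 → run C
t=8: queue=[C,E,G] q_used=3 → run C
t=9: queue=[E,G,C] q_used=0 → run E
t=10: queue=[E,G,C] q_used=1 → run E
t=11: queue=[E,G,C] q_used=2 → run E
t=12: queue=[E,G,C] q_used=3 → run E
t=13: queue=[G,C,E] q_used=0 → run G
t=14: queue=[G,C,E] q_used=1 → run G
t=15: queue=[G,C,E] q_used=2 → run G
t=16: queue=[G,C,E] q_used=3 → run G
t=17: queue=[C,E] q_used=0 → run C
t=18: queue=[C,E] q_used=1 → run C
t=19: queue=[C,E] q_used=2 → run C
t=20: queue=[E] q_used=0 → run E
t=21: queue=[E] q_used=1 → run E
t=22: (idle)
t=23: (idle)
t=24: (idle)
t=25: (idle)
t=26: (idle)
t=27: (idle)
t=28: (idle)
t=29: (idle)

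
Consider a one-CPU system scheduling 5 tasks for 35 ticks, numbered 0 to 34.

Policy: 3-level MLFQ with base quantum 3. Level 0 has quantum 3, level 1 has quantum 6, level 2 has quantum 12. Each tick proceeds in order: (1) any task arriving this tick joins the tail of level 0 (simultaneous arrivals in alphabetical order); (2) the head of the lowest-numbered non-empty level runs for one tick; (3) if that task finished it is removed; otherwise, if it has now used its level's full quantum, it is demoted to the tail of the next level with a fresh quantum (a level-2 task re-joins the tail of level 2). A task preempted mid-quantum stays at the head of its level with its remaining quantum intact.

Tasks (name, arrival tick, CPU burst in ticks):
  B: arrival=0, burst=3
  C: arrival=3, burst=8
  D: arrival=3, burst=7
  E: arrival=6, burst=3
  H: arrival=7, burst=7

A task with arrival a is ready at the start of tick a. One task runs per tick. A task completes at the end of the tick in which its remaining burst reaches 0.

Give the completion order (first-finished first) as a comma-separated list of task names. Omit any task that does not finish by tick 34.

t=0: L0/L1/L2 = B/-/- → run B
t=1: L0/L1/L2 = B/-/- → run B
t=2: L0/L1/L2 = B/-/- → run B
t=3: L0/L1/L2 = CD/-/- → run C
t=4: L0/L1/L2 = CD/-/- → run C
t=5: L0/L1/L2 = CD/-/- → run C
t=6: L0/L1/L2 = DE/C/- → run D
t=7: L0/L1/L2 = DEH/C/- → run D
t=8: L0/L1/L2 = DEH/C/- → run D
t=9: L0/L1/L2 = EH/CD/- → run E
t=10: L0/L1/L2 = EH/CD/- → run E
t=11: L0/L1/L2 = EH/CD/- → run E
t=12: L0/L1/L2 = H/CD/- → run H
t=13: L0/L1/L2 = H/CD/- → run H
t=14: L0/L1/L2 = H/CD/- → run H
t=15: L0/L1/L2 = -/CDH/- → run C
t=16: L0/L1/L2 = -/CDH/- → run C
t=17: L0/L1/L2 = -/CDH/- → run C
t=18: L0/L1/L2 = -/CDH/- → run C
t=19: L0/L1/L2 = -/CDH/- → run C
t=20: L0/L1/L2 = -/DH/- → run D
t=21: L0/L1/L2 = -/DH/- → run D
t=22: L0/L1/L2 = -/DH/- → run D
t=23: L0/L1/L2 = -/DH/- → run D
t=24: L0/L1/L2 = -/H/- → run H
t=25: L0/L1/L2 = -/H/- → run H
t=26: L0/L1/L2 = -/H/- → run H
t=27: L0/L1/L2 = -/H/- → run H
t=28: (idle)
t=29: (idle)
t=30: (idle)
t=31: (idle)
t=32: (idle)
t=33: (idle)
t=34: (idle)

completion order = B, E, C, D, H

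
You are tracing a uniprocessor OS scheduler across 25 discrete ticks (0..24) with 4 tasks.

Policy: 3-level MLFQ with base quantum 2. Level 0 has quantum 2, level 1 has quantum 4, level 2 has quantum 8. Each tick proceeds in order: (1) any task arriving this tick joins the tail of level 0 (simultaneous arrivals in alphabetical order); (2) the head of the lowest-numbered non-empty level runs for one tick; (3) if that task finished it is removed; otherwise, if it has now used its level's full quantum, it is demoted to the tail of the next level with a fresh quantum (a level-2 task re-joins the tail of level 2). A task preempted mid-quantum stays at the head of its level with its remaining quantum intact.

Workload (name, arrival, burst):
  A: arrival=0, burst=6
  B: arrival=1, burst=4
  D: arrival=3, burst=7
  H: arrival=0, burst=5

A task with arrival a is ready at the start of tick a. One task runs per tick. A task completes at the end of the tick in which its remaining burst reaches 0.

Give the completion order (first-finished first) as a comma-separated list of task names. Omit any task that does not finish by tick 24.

t=0: L0/L1/L2 = AH/-/- → run A
t=1: L0/L1/L2 = AHB/-/- → run A
t=2: L0/L1/L2 = HB/A/- → run H
t=3: L0/L1/L2 = HBD/A/- → run H
t=4: L0/L1/L2 = BD/AH/- → run B
t=5: L0/L1/L2 = BD/AH/- → run B
t=6: L0/L1/L2 = D/AHB/- → run D
t=7: L0/L1/L2 = D/AHB/- → run D
t=8: L0/L1/L2 = -/AHBD/- → run A
t=9: L0/L1/L2 = -/AHBD/- → run A
t=10: L0/L1/L2 = -/AHBD/- → run A
t=11: L0/L1/L2 = -/AHBD/- → run A
t=12: L0/L1/L2 = -/HBD/- → run H
t=13: L0/L1/L2 = -/HBD/- → run H
t=14: L0/L1/L2 = -/HBD/- → run H
t=15: L0/L1/L2 = -/BD/- → run B
t=16: L0/L1/L2 = -/BD/- → run B
t=17: L0/L1/L2 = -/D/- → run D
t=18: L0/L1/L2 = -/D/- → run D
t=19: L0/L1/L2 = -/D/- → run D
t=20: L0/L1/L2 = -/D/- → run D
t=21: L0/L1/L2 = -/-/D → run D
t=22: (idle)
t=23: (idle)
t=24: (idle)

completion order = A, H, B, D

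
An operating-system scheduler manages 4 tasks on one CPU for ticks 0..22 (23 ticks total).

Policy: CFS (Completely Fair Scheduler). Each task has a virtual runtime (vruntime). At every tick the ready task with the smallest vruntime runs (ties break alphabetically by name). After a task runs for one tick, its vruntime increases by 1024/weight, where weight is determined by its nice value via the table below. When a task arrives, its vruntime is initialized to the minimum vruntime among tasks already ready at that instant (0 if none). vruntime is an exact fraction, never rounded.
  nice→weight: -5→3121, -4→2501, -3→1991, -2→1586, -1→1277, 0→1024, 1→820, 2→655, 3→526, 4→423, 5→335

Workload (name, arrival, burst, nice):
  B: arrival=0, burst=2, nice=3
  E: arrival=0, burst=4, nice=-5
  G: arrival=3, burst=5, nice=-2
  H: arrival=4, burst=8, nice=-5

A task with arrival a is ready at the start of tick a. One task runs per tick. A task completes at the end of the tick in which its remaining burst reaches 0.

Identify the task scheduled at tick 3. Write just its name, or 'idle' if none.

running at tick 3 = E

t=0: vr[B=0 E=0] → run B
t=1: vr[B=512/263 E=0] → run E
t=2: vr[B=512/263 E=1024/3121] → run E
t=3: vr[B=512/263 E=2048/3121 G=2048/3121] → run E
t=4: vr[B=512/263 E=3072/3121 G=2048/3121 H=2048/3121] → run G
t=5: vr[B=512/263 E=3072/3121 G=3222016/2474953 H=2048/3121] → run H
t=6: vr[B=512/263 E=3072/3121 G=3222016/2474953 H=3072/3121] → run E
t=7: vr[B=512/263 G=3222016/2474953 H=3072/3121] → run H
t=8: vr[B=512/263 G=3222016/2474953 H=4096/3121] → run G
t=9: vr[B=512/263 G=4819968/2474953 H=4096/3121] → run H
t=10: vr[B=512/263 G=4819968/2474953 H=5120/3121] → run H
t=11: vr[B=512/263 G=4819968/2474953 H=6144/3121] → run B
t=12: vr[G=4819968/2474953 H=6144/3121] → run G
t=13: vr[G=6417920/2474953 H=6144/3121] → run H
t=14: vr[G=6417920/2474953 H=7168/3121] → run H
t=15: vr[G=6417920/2474953 H=8192/3121] → run G
t=16: vr[G=8015872/2474953 H=8192/3121] → run H
t=17: vr[G=8015872/2474953 H=9216/3121] → run H
t=18: vr[G=8015872/2474953] → run G
t=19: (idle)
t=20: (idle)
t=21: (idle)
t=22: (idle)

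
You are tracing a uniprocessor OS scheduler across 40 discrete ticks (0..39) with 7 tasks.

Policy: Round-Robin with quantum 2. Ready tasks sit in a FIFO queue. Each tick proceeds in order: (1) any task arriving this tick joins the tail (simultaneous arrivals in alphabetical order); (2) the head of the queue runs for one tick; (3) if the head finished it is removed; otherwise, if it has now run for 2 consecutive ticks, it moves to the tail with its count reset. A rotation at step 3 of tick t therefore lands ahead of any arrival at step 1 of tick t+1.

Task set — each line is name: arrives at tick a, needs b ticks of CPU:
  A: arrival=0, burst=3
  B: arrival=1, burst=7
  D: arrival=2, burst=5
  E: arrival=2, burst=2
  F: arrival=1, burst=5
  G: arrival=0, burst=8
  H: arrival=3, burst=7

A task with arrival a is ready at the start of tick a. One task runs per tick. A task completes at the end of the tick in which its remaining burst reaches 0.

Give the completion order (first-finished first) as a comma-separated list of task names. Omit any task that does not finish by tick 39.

completion order = A, E, F, D, G, B, H

t=0: queue=[A,G] q_used=0 → run A
t=1: queue=[A,G,B,F] q_used=1 → run A
t=2: queue=[G,B,F,A,D,E] q_used=0 → run G
t=3: queue=[G,B,F,A,D,E,H] q_used=1 → run G
t=4: queue=[B,F,A,D,E,H,G] q_used=0 → run B
t=5: queue=[B,F,A,D,E,H,G] q_used=1 → run B
t=6: queue=[F,A,D,E,H,G,B] q_used=0 → run F
t=7: queue=[F,A,D,E,H,G,B] q_used=1 → run F
t=8: queue=[A,D,E,H,G,B,F] q_used=0 → run A
t=9: queue=[D,E,H,G,B,F] q_used=0 → run D
t=10: queue=[D,E,H,G,B,F] q_used=1 → run D
t=11: queue=[E,H,G,B,F,D] q_used=0 → run E
t=12: queue=[E,H,G,B,F,D] q_used=1 → run E
t=13: queue=[H,G,B,F,D] q_used=0 → run H
t=14: queue=[H,G,B,F,D] q_used=1 → run H
t=15: queue=[G,B,F,D,H] q_used=0 → run G
t=16: queue=[G,B,F,D,H] q_used=1 → run G
t=17: queue=[B,F,D,H,G] q_used=0 → run B
t=18: queue=[B,F,D,H,G] q_used=1 → run B
t=19: queue=[F,D,H,G,B] q_used=0 → run F
t=20: queue=[F,D,H,G,B] q_used=1 → run F
t=21: queue=[D,H,G,B,F] q_used=0 → run D
t=22: queue=[D,H,G,B,F] q_used=1 → run D
t=23: queue=[H,G,B,F,D] q_used=0 → run H
t=24: queue=[H,G,B,F,D] q_used=1 → run H
t=25: queue=[G,B,F,D,H] q_used=0 → run G
t=26: queue=[G,B,F,D,H] q_used=1 → run G
t=27: queue=[B,F,D,H,G] q_used=0 → run B
t=28: queue=[B,F,D,H,G] q_used=1 → run B
t=29: queue=[F,D,H,G,B] q_used=0 → run F
t=30: queue=[D,H,G,B] q_used=0 → run D
t=31: queue=[H,G,B] q_used=0 → run H
t=32: queue=[H,G,B] q_used=1 → run H
t=33: queue=[G,B,H] q_used=0 → run G
t=34: queue=[G,B,H] q_used=1 → run G
t=35: queue=[B,H] q_used=0 → run B
t=36: queue=[H] q_used=0 → run H
t=37: (idle)
t=38: (idle)
t=39: (idle)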